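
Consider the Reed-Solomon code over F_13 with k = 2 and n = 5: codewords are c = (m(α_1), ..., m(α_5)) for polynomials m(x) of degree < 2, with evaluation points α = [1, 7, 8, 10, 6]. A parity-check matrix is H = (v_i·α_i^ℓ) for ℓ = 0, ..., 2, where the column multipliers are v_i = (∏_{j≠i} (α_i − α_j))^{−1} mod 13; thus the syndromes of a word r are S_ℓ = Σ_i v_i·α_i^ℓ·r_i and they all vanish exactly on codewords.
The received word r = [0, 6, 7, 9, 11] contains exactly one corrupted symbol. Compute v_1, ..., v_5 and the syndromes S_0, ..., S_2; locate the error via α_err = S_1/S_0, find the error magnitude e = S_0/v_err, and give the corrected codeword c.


S = (7, 3, 5), error at position 5, error magnitude e = 6, c = [0, 6, 7, 9, 5].

Step 1: column multipliers v_i = (∏_{j≠i}(α_i − α_j))^{−1} mod 13.
  i = 1 (α = 1): (1−7)(1−8)(1−10)(1−6) = (−6)·(−7)·(−9)·(−5) = 1890 ≡ 5, so v_1 = 5^{−1} = 8 (mod 13).
  i = 2 (α = 7): (7−1)(7−8)(7−10)(7−6) = 6·(−1)·(−3)·1 = 18 ≡ 5, so v_2 = 5^{−1} = 8 (mod 13).
  i = 3 (α = 8): (8−1)(8−7)(8−10)(8−6) = 7·1·(−2)·2 = −28 ≡ 11, so v_3 = 11^{−1} = 6 (mod 13).
  i = 4 (α = 10): (10−1)(10−7)(10−8)(10−6) = 9·3·2·4 = 216 ≡ 8, so v_4 = 8^{−1} = 5 (mod 13).
  i = 5 (α = 6): (6−1)(6−7)(6−8)(6−10) = 5·(−1)·(−2)·(−4) = −40 ≡ 12, so v_5 = 12^{−1} = 12 (mod 13).
  v = [8, 8, 6, 5, 12].
Step 2: syndromes of r = [0, 6, 7, 9, 11] (all sums mod 13).
  S_0 = Σ v_i r_i = 8·0 + 8·6 + 6·7 + 5·9 + 12·11 = 267 ≡ 7.
  S_1 = Σ v_i α_i r_i = 8·1·0 + 8·7·6 + 6·8·7 + 5·10·9 + 12·6·11 = 1914 ≡ 3.
  α_i^2 mod 13 = [1, 10, 12, 9, 10].
  S_2 = Σ v_i α_i^2 r_i = 8·1·0 + 8·10·6 + 6·12·7 + 5·9·9 + 12·10·11 = 2709 ≡ 5.
  S = (7, 3, 5) ≠ 0, so r is not a codeword (an error is present).
Step 3: locate the error. For a single error e at position i, S_ℓ = v_i·e·α_i^ℓ, so α_err = S_1/S_0.
  S_0^{−1} = 7^{−1} = 2 (mod 13), so α_err = 3·2 = 6 ≡ 6 = α_5. Error position i = 5.
  Consistency check: S_2/S_1 = 5·9 = 45 ≡ 6 = α_err ✓ (single-error assumption holds).
Step 4: error magnitude e = S_0/v_5 = S_0·∏_{j≠5}(α_5 − α_j) = 7·12 = 84 ≡ 6 (mod 13).
Step 5: correct position 5: c_5 = r_5 − e = 11 − 6 ≡ 5 (mod 13). Hence c = [0, 6, 7, 9, 5].
  Check: interpolating c through the α_i gives m(x) = 12 + 1·x (degree < 2) with m(α_i) = c_i for every i, so c is indeed a codeword.


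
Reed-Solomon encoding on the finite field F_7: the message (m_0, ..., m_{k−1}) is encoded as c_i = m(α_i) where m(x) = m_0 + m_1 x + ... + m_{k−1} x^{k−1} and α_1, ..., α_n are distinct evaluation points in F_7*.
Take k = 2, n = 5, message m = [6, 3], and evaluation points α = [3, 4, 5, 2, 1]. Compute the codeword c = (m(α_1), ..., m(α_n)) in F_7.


c = [1, 4, 0, 5, 2]

Message polynomial: m(x) = 6 + 3·x (mod 7).
For each evaluation point α_i, compute m(α_i) mod 7:
  α_1 = 3: Horner steps 3 → 1, so m(3) = 1.
  α_2 = 4: Horner steps 3 → 4, so m(4) = 4.
  α_3 = 5: Horner steps 3 → 0, so m(5) = 0.
  α_4 = 2: Horner steps 3 → 5, so m(2) = 5.
  α_5 = 1: Horner steps 3 → 2, so m(1) = 2.
Codeword c = [1, 4, 0, 5, 2] ∈ F_7^5.


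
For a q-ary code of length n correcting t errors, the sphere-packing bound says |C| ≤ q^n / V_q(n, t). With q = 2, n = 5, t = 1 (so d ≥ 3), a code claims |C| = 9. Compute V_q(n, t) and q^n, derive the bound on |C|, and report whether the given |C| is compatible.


V_q(n, t) = 6, q^n = 32, Hamming bound = 5, |C| = 9 > bound (violated).

Step 1: Compute V_q(n, t) = Σ_{j=0}^1 C(n, j) (q−1)^j.
  j = 0: C(5,0)·(1)^0 = 1·1 = 1.
  j = 1: C(5,1)·(1)^1 = 5·1 = 5.
  V_q(n, t) = 1 + 5 = 6.
Step 2: q^n = 2^5 = 32.
Step 3: Hamming bound ⌊q^n / V_q(n,t)⌋ = ⌊32/6⌋ = 5.
Step 4: Compare |C| = 9 to 5: violated.
The claimed |C| lies above the Hamming bound, so no 2-ary code of length 5 with d ≥ 3 can have 9 codewords.


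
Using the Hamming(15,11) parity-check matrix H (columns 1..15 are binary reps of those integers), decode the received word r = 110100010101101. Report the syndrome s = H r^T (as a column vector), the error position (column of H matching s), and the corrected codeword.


s = (1, 0, 1, 1)^T, error position = 11, corrected codeword c = 110100010111101

Compute s = H r^T mod 2 one row at a time:
  s_1 = 1 + 0 + 1 + 0 + 1 + 1 + 0 + 1 = 5 ≡ 1 (mod 2).
  s_2 = 1 + 0 + 0 + 0 + 1 + 1 + 0 + 1 = 4 ≡ 0 (mod 2).
  s_3 = 1 + 0 + 0 + 0 + 1 + 0 + 0 + 1 = 3 ≡ 1 (mod 2).
  s_4 = 1 + 0 + 0 + 0 + 0 + 0 + 1 + 1 = 3 ≡ 1 (mod 2).
s = (1, 0, 1, 1)^T — this equals column 11 of H (binary 1011), so error is at position 11.
Correct: flip bit 11 of r = 110100010101101 to get c = 110100010111101.


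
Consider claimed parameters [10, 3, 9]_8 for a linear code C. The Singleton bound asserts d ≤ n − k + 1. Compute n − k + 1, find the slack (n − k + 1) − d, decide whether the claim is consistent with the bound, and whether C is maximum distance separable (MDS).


Singleton RHS = n − k + 1 = 8, slack = -1, bound violated (no such code; not MDS).

Singleton bound: d ≤ n − k + 1.
Here n = 10, k = 3, so n − k + 1 = 8.
Given d = 9, check d ≤ 8: NO.
Slack = (n − k + 1) − d = -1.
The slack is negative: d = 9 exceeds n − k + 1 = 8 by 1, so the Singleton bound is violated and no linear [10, 3, 9]_8 code can exist. In particular it is not MDS (MDS requires d = n − k + 1 exactly).
Description: the claimed parameters are [10, 3, 9]_8; such a code would be impossible (violates the Singleton bound).


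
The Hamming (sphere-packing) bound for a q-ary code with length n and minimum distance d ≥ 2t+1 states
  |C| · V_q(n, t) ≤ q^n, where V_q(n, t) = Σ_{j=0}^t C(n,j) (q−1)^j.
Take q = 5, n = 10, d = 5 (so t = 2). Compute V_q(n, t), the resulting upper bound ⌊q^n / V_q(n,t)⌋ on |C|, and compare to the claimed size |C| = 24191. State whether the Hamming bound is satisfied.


V_q(n, t) = 761, q^n = 9765625, Hamming bound = 12832, |C| = 24191 > bound (violated).

Step 1: Compute V_q(n, t) = Σ_{j=0}^2 C(n, j) (q−1)^j.
  j = 0: C(10,0)·(4)^0 = 1·1 = 1.
  j = 1: C(10,1)·(4)^1 = 10·4 = 40.
  j = 2: C(10,2)·(4)^2 = 45·16 = 720.
  V_q(n, t) = 1 + 40 + 720 = 761.
Step 2: q^n = 5^10 = 9765625.
Step 3: Hamming bound ⌊q^n / V_q(n,t)⌋ = ⌊9765625/761⌋ = 12832.
Step 4: Compare |C| = 24191 to 12832: violated.
The claimed |C| lies above the Hamming bound, so no 5-ary code of length 10 with d ≥ 5 can have 24191 codewords.


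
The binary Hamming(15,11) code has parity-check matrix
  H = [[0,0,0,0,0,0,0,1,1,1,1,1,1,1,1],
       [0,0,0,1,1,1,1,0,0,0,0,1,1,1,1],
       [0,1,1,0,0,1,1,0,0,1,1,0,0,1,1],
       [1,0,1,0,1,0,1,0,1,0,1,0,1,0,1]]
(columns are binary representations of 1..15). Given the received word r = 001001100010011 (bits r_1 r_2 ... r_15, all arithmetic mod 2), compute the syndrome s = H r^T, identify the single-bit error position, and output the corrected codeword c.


s = (1, 0, 0, 0)^T, error position = 8, corrected codeword c = 001001110010011

Compute s = H r^T mod 2 one row at a time:
  s_1 = 0 + 0 + 0 + 1 + 0 + 0 + 1 + 1 = 3 ≡ 1 (mod 2).
  s_2 = 0 + 0 + 1 + 1 + 0 + 0 + 1 + 1 = 4 ≡ 0 (mod 2).
  s_3 = 0 + 1 + 1 + 1 + 0 + 1 + 1 + 1 = 6 ≡ 0 (mod 2).
  s_4 = 0 + 1 + 0 + 1 + 0 + 1 + 0 + 1 = 4 ≡ 0 (mod 2).
s = (1, 0, 0, 0)^T — this equals column 8 of H (binary 1000), so error is at position 8.
Correct: flip bit 8 of r = 001001100010011 to get c = 001001110010011.


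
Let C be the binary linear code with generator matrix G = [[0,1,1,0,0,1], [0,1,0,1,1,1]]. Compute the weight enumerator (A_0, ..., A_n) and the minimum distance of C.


Weight distribution: A_0 = 1, A_3 = 2, A_4 = 1. Minimum distance d = 3.

Enumerate all 2^2 = 4 messages m ∈ F_2^2.
For each, compute codeword c = mG in F_2^6, then tally its weight.
  m = 00 → c = 000000, weight = 0.
  m = 10 → c = 011001, weight = 3.
  m = 01 → c = 010111, weight = 4.
  m = 11 → c = 001110, weight = 3.
Tally weights:
  weight 0: 1 codewords.
  weight 3: 2 codewords.
  weight 4: 1 codewords.
Minimum distance d = smallest w > 0 with A_w > 0 = 3.
Sanity: Σ A_w = 4 = 2^2 = 4 ✓.


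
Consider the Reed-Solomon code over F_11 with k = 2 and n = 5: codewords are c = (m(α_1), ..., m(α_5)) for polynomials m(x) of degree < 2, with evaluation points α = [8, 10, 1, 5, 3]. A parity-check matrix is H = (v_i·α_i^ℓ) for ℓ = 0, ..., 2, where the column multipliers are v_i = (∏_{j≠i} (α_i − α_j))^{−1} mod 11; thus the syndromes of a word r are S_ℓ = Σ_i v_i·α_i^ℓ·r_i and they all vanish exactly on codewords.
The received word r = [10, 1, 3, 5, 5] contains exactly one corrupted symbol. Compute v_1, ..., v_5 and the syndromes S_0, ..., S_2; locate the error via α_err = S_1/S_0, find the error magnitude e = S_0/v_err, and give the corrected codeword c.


S = (2, 10, 6), error at position 4, error magnitude e = 9, c = [10, 1, 3, 7, 5].

Step 1: column multipliers v_i = (∏_{j≠i}(α_i − α_j))^{−1} mod 11.
  i = 1 (α = 8): (8−10)(8−1)(8−5)(8−3) = (−2)·7·3·5 = −210 ≡ 10, so v_1 = 10^{−1} = 10 (mod 11).
  i = 2 (α = 10): (10−8)(10−1)(10−5)(10−3) = 2·9·5·7 = 630 ≡ 3, so v_2 = 3^{−1} = 4 (mod 11).
  i = 3 (α = 1): (1−8)(1−10)(1−5)(1−3) = (−7)·(−9)·(−4)·(−2) = 504 ≡ 9, so v_3 = 9^{−1} = 5 (mod 11).
  i = 4 (α = 5): (5−8)(5−10)(5−1)(5−3) = (−3)·(−5)·4·2 = 120 ≡ 10, so v_4 = 10^{−1} = 10 (mod 11).
  i = 5 (α = 3): (3−8)(3−10)(3−1)(3−5) = (−5)·(−7)·2·(−2) = −140 ≡ 3, so v_5 = 3^{−1} = 4 (mod 11).
  v = [10, 4, 5, 10, 4].
Step 2: syndromes of r = [10, 1, 3, 5, 5] (all sums mod 11).
  S_0 = Σ v_i r_i = 10·10 + 4·1 + 5·3 + 10·5 + 4·5 = 189 ≡ 2.
  S_1 = Σ v_i α_i r_i = 10·8·10 + 4·10·1 + 5·1·3 + 10·5·5 + 4·3·5 = 1165 ≡ 10.
  α_i^2 mod 11 = [9, 1, 1, 3, 9].
  S_2 = Σ v_i α_i^2 r_i = 10·9·10 + 4·1·1 + 5·1·3 + 10·3·5 + 4·9·5 = 1249 ≡ 6.
  S = (2, 10, 6) ≠ 0, so r is not a codeword (an error is present).
Step 3: locate the error. For a single error e at position i, S_ℓ = v_i·e·α_i^ℓ, so α_err = S_1/S_0.
  S_0^{−1} = 2^{−1} = 6 (mod 11), so α_err = 10·6 = 60 ≡ 5 = α_4. Error position i = 4.
  Consistency check: S_2/S_1 = 6·10 = 60 ≡ 5 = α_err ✓ (single-error assumption holds).
Step 4: error magnitude e = S_0/v_4 = S_0·∏_{j≠4}(α_4 − α_j) = 2·10 = 20 ≡ 9 (mod 11).
Step 5: correct position 4: c_4 = r_4 − e = 5 − 9 ≡ 7 (mod 11). Hence c = [10, 1, 3, 7, 5].
  Check: interpolating c through the α_i gives m(x) = 2 + 1·x (degree < 2) with m(α_i) = c_i for every i, so c is indeed a codeword.


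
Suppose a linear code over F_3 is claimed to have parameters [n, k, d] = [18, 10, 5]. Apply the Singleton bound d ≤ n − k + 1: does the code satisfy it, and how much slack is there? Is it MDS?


Singleton RHS = n − k + 1 = 9, slack = 4, bound satisfied, not MDS.

Singleton bound: d ≤ n − k + 1.
Here n = 18, k = 10, so n − k + 1 = 9.
Given d = 5, check d ≤ 9: YES.
Slack = (n − k + 1) − d = 4.
The code is NOT MDS (slack = 4 > 0).
Description: the claimed parameters are [18, 10, 5]_3; such a code would be non-MDS.


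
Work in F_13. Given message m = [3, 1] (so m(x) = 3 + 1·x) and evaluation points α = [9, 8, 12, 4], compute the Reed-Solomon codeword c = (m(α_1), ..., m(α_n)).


c = [12, 11, 2, 7]

Message polynomial: m(x) = 3 + 1·x (mod 13).
For each evaluation point α_i, compute m(α_i) mod 13:
  α_1 = 9: Horner steps 1 → 12, so m(9) = 12.
  α_2 = 8: Horner steps 1 → 11, so m(8) = 11.
  α_3 = 12: Horner steps 1 → 2, so m(12) = 2.
  α_4 = 4: Horner steps 1 → 7, so m(4) = 7.
Codeword c = [12, 11, 2, 7] ∈ F_13^4.


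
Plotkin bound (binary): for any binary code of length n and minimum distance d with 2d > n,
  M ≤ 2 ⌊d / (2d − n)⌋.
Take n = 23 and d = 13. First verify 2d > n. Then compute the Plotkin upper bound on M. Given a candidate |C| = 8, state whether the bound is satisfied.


Plotkin bound M ≤ 8; given |C| = 8 ≤ bound (satisfied).

Check applicability: 2d = 26, n = 23.
2d − n = 3 > 0, so Plotkin applies.
Compute d/(2d−n) = 13/3 ≈ 4.3333.
⌊d/(2d−n)⌋ = 4.
Plotkin bound: M ≤ 2·4 = 8.
Given |C| = 8, check: satisfied.
This |C| is at the Plotkin bound.


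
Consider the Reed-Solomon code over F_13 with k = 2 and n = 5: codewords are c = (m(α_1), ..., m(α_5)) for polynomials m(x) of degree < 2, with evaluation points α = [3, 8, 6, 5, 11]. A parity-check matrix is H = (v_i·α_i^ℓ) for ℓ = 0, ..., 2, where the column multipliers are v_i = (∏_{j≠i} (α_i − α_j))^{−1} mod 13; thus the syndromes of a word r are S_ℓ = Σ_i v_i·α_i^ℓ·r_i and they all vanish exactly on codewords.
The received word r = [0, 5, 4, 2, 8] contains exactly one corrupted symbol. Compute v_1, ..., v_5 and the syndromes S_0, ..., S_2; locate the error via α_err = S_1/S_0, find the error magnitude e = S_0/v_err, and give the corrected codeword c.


S = (10, 8, 9), error at position 3, error magnitude e = 1, c = [0, 5, 3, 2, 8].

Step 1: column multipliers v_i = (∏_{j≠i}(α_i − α_j))^{−1} mod 13.
  i = 1 (α = 3): (3−8)(3−6)(3−5)(3−11) = (−5)·(−3)·(−2)·(−8) = 240 ≡ 6, so v_1 = 6^{−1} = 11 (mod 13).
  i = 2 (α = 8): (8−3)(8−6)(8−5)(8−11) = 5·2·3·(−3) = −90 ≡ 1, so v_2 = 1^{−1} = 1 (mod 13).
  i = 3 (α = 6): (6−3)(6−8)(6−5)(6−11) = 3·(−2)·1·(−5) = 30 ≡ 4, so v_3 = 4^{−1} = 10 (mod 13).
  i = 4 (α = 5): (5−3)(5−8)(5−6)(5−11) = 2·(−3)·(−1)·(−6) = −36 ≡ 3, so v_4 = 3^{−1} = 9 (mod 13).
  i = 5 (α = 11): (11−3)(11−8)(11−6)(11−5) = 8·3·5·6 = 720 ≡ 5, so v_5 = 5^{−1} = 8 (mod 13).
  v = [11, 1, 10, 9, 8].
Step 2: syndromes of r = [0, 5, 4, 2, 8] (all sums mod 13).
  S_0 = Σ v_i r_i = 11·0 + 1·5 + 10·4 + 9·2 + 8·8 = 127 ≡ 10.
  S_1 = Σ v_i α_i r_i = 11·3·0 + 1·8·5 + 10·6·4 + 9·5·2 + 8·11·8 = 1074 ≡ 8.
  α_i^2 mod 13 = [9, 12, 10, 12, 4].
  S_2 = Σ v_i α_i^2 r_i = 11·9·0 + 1·12·5 + 10·10·4 + 9·12·2 + 8·4·8 = 932 ≡ 9.
  S = (10, 8, 9) ≠ 0, so r is not a codeword (an error is present).
Step 3: locate the error. For a single error e at position i, S_ℓ = v_i·e·α_i^ℓ, so α_err = S_1/S_0.
  S_0^{−1} = 10^{−1} = 4 (mod 13), so α_err = 8·4 = 32 ≡ 6 = α_3. Error position i = 3.
  Consistency check: S_2/S_1 = 9·5 = 45 ≡ 6 = α_err ✓ (single-error assumption holds).
Step 4: error magnitude e = S_0/v_3 = S_0·∏_{j≠3}(α_3 − α_j) = 10·4 = 40 ≡ 1 (mod 13).
Step 5: correct position 3: c_3 = r_3 − e = 4 − 1 ≡ 3 (mod 13). Hence c = [0, 5, 3, 2, 8].
  Check: interpolating c through the α_i gives m(x) = 10 + 1·x (degree < 2) with m(α_i) = c_i for every i, so c is indeed a codeword.


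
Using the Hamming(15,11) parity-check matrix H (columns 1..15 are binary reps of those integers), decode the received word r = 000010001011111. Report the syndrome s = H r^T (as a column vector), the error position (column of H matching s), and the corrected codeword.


s = (0, 1, 1, 1)^T, error position = 7, corrected codeword c = 000010101011111

Compute s = H r^T mod 2 one row at a time:
  s_1 = 0 + 1 + 0 + 1 + 1 + 1 + 1 + 1 = 6 ≡ 0 (mod 2).
  s_2 = 0 + 1 + 0 + 0 + 1 + 1 + 1 + 1 = 5 ≡ 1 (mod 2).
  s_3 = 0 + 0 + 0 + 0 + 0 + 1 + 1 + 1 = 3 ≡ 1 (mod 2).
  s_4 = 0 + 0 + 1 + 0 + 1 + 1 + 1 + 1 = 5 ≡ 1 (mod 2).
s = (0, 1, 1, 1)^T — this equals column 7 of H (binary 0111), so error is at position 7.
Correct: flip bit 7 of r = 000010001011111 to get c = 000010101011111.


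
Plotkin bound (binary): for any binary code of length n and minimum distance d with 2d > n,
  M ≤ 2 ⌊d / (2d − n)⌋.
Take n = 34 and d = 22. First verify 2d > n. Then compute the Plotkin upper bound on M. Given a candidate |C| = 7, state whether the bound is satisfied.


Plotkin bound M ≤ 4; given |C| = 7 > bound (violated).

Check applicability: 2d = 44, n = 34.
2d − n = 10 > 0, so Plotkin applies.
Compute d/(2d−n) = 22/10 ≈ 2.2000.
⌊d/(2d−n)⌋ = 2.
Plotkin bound: M ≤ 2·2 = 4.
Given |C| = 7, check: VIOLATED.
This |C| is above the Plotkin bound, so no binary code with n = 34, d = 22 and 7 codewords exists.


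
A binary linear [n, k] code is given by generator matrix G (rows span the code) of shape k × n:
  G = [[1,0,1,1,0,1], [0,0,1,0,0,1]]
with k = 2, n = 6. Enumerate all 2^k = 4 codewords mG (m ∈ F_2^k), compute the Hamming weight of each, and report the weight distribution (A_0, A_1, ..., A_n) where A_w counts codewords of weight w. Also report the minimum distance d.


Weight distribution: A_0 = 1, A_2 = 2, A_4 = 1. Minimum distance d = 2.

Enumerate all 2^2 = 4 messages m ∈ F_2^2.
For each, compute codeword c = mG in F_2^6, then tally its weight.
  m = 00 → c = 000000, weight = 0.
  m = 10 → c = 101101, weight = 4.
  m = 01 → c = 001001, weight = 2.
  m = 11 → c = 100100, weight = 2.
Tally weights:
  weight 0: 1 codewords.
  weight 2: 2 codewords.
  weight 4: 1 codewords.
Minimum distance d = smallest w > 0 with A_w > 0 = 2.
Sanity: Σ A_w = 4 = 2^2 = 4 ✓.


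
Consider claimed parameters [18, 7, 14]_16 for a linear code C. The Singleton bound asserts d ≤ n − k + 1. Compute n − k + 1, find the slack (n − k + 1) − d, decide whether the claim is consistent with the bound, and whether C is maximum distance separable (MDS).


Singleton RHS = n − k + 1 = 12, slack = -2, bound violated (no such code; not MDS).

Singleton bound: d ≤ n − k + 1.
Here n = 18, k = 7, so n − k + 1 = 12.
Given d = 14, check d ≤ 12: NO.
Slack = (n − k + 1) − d = -2.
The slack is negative: d = 14 exceeds n − k + 1 = 12 by 2, so the Singleton bound is violated and no linear [18, 7, 14]_16 code can exist. In particular it is not MDS (MDS requires d = n − k + 1 exactly).
Description: the claimed parameters are [18, 7, 14]_16; such a code would be impossible (violates the Singleton bound).


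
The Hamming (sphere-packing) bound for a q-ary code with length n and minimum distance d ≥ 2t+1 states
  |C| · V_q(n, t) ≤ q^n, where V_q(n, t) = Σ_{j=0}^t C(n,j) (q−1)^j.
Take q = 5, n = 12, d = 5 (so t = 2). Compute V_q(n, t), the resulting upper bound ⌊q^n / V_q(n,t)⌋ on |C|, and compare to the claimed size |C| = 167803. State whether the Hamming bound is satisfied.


V_q(n, t) = 1105, q^n = 244140625, Hamming bound = 220941, |C| = 167803 ≤ bound (satisfied).

Step 1: Compute V_q(n, t) = Σ_{j=0}^2 C(n, j) (q−1)^j.
  j = 0: C(12,0)·(4)^0 = 1·1 = 1.
  j = 1: C(12,1)·(4)^1 = 12·4 = 48.
  j = 2: C(12,2)·(4)^2 = 66·16 = 1056.
  V_q(n, t) = 1 + 48 + 1056 = 1105.
Step 2: q^n = 5^12 = 244140625.
Step 3: Hamming bound ⌊q^n / V_q(n,t)⌋ = ⌊244140625/1105⌋ = 220941.
Step 4: Compare |C| = 167803 to 220941: satisfied.
The claimed |C| lies below the Hamming bound.


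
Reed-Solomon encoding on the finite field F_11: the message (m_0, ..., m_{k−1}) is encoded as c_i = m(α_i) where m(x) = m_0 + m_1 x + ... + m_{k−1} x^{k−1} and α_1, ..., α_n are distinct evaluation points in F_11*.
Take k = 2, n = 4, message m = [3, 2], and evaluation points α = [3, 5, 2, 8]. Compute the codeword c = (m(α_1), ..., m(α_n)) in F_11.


c = [9, 2, 7, 8]

Message polynomial: m(x) = 3 + 2·x (mod 11).
For each evaluation point α_i, compute m(α_i) mod 11:
  α_1 = 3: Horner steps 2 → 9, so m(3) = 9.
  α_2 = 5: Horner steps 2 → 2, so m(5) = 2.
  α_3 = 2: Horner steps 2 → 7, so m(2) = 7.
  α_4 = 8: Horner steps 2 → 8, so m(8) = 8.
Codeword c = [9, 2, 7, 8] ∈ F_11^4.


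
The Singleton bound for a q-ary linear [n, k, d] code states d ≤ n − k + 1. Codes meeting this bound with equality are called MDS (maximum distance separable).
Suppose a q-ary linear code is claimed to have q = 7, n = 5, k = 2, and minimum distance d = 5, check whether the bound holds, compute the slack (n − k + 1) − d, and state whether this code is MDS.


Singleton RHS = n − k + 1 = 4, slack = -1, bound violated (no such code; not MDS).

Singleton bound: d ≤ n − k + 1.
Here n = 5, k = 2, so n − k + 1 = 4.
Given d = 5, check d ≤ 4: NO.
Slack = (n − k + 1) − d = -1.
The slack is negative: d = 5 exceeds n − k + 1 = 4 by 1, so the Singleton bound is violated and no linear [5, 2, 5]_7 code can exist. In particular it is not MDS (MDS requires d = n − k + 1 exactly).
Description: the claimed parameters are [5, 2, 5]_7; such a code would be impossible (violates the Singleton bound).


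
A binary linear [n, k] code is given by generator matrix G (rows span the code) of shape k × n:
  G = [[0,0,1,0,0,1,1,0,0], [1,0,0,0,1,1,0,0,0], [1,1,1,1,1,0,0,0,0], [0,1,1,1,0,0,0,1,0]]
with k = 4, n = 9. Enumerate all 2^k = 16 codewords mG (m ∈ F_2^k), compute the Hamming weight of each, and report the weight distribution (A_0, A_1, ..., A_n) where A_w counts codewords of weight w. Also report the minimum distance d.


Weight distribution: A_0 = 1, A_2 = 1, A_3 = 5, A_4 = 3, A_5 = 2, A_6 = 3, A_7 = 1. Minimum distance d = 2.

Enumerate all 2^4 = 16 messages m ∈ F_2^4.
For each, compute codeword c = mG in F_2^9, then tally its weight.
  m = 0000 → c = 000000000, weight = 0.
  m = 1000 → c = 001001100, weight = 3.
  m = 0100 → c = 100011000, weight = 3.
  m = 1100 → c = 101010100, weight = 4.
  m = 0010 → c = 111110000, weight = 5.
  m = 1010 → c = 110111100, weight = 6.
  m = 0110 → c = 011101000, weight = 4.
  m = 1110 → c = 010100100, weight = 3.
  m = 0001 → c = 011100010, weight = 4.
  m = 1001 → c = 010101110, weight = 5.
  m = 0101 → c = 111111010, weight = 7.
  m = 1101 → c = 110110110, weight = 6.
  m = 0011 → c = 100010010, weight = 3.
  m = 1011 → c = 101011110, weight = 6.
  m = 0111 → c = 000001010, weight = 2.
  m = 1111 → c = 001000110, weight = 3.
Tally weights:
  weight 0: 1 codewords.
  weight 2: 1 codewords.
  weight 3: 5 codewords.
  weight 4: 3 codewords.
  weight 5: 2 codewords.
  weight 6: 3 codewords.
  weight 7: 1 codewords.
Minimum distance d = smallest w > 0 with A_w > 0 = 2.
Sanity: Σ A_w = 16 = 2^4 = 16 ✓.


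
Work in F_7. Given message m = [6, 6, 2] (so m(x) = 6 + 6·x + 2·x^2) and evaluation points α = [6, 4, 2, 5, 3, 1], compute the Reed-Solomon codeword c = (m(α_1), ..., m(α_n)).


c = [2, 6, 5, 2, 0, 0]

Message polynomial: m(x) = 6 + 6·x + 2·x^2 (mod 7).
For each evaluation point α_i, compute m(α_i) mod 7:
  α_1 = 6: Horner steps 2 → 4 → 2, so m(6) = 2.
  α_2 = 4: Horner steps 2 → 0 → 6, so m(4) = 6.
  α_3 = 2: Horner steps 2 → 3 → 5, so m(2) = 5.
  α_4 = 5: Horner steps 2 → 2 → 2, so m(5) = 2.
  α_5 = 3: Horner steps 2 → 5 → 0, so m(3) = 0.
  α_6 = 1: Horner steps 2 → 1 → 0, so m(1) = 0.
Codeword c = [2, 6, 5, 2, 0, 0] ∈ F_7^6.


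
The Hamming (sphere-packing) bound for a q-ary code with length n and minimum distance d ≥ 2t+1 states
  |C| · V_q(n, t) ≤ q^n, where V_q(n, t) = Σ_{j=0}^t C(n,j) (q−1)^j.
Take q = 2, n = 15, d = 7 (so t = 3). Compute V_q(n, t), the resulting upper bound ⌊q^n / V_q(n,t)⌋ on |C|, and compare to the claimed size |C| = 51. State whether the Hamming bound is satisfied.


V_q(n, t) = 576, q^n = 32768, Hamming bound = 56, |C| = 51 ≤ bound (satisfied).

Step 1: Compute V_q(n, t) = Σ_{j=0}^3 C(n, j) (q−1)^j.
  j = 0: C(15,0)·(1)^0 = 1·1 = 1.
  j = 1: C(15,1)·(1)^1 = 15·1 = 15.
  j = 2: C(15,2)·(1)^2 = 105·1 = 105.
  j = 3: C(15,3)·(1)^3 = 455·1 = 455.
  V_q(n, t) = 1 + 15 + 105 + 455 = 576.
Step 2: q^n = 2^15 = 32768.
Step 3: Hamming bound ⌊q^n / V_q(n,t)⌋ = ⌊32768/576⌋ = 56.
Step 4: Compare |C| = 51 to 56: satisfied.
The claimed |C| lies below the Hamming bound.


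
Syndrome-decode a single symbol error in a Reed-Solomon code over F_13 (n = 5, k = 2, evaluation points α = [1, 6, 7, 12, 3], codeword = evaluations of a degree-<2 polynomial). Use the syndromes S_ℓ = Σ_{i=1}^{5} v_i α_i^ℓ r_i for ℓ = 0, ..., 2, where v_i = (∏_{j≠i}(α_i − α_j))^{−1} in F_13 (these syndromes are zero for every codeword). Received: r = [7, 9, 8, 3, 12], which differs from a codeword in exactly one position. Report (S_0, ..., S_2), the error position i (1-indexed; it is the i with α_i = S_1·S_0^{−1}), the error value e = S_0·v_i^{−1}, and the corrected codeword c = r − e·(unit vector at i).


S = (11, 11, 11), error at position 1, error magnitude e = 6, c = [1, 9, 8, 3, 12].

Step 1: column multipliers v_i = (∏_{j≠i}(α_i − α_j))^{−1} mod 13.
  i = 1 (α = 1): (1−6)(1−7)(1−12)(1−3) = (−5)·(−6)·(−11)·(−2) = 660 ≡ 10, so v_1 = 10^{−1} = 4 (mod 13).
  i = 2 (α = 6): (6−1)(6−7)(6−12)(6−3) = 5·(−1)·(−6)·3 = 90 ≡ 12, so v_2 = 12^{−1} = 12 (mod 13).
  i = 3 (α = 7): (7−1)(7−6)(7−12)(7−3) = 6·1·(−5)·4 = −120 ≡ 10, so v_3 = 10^{−1} = 4 (mod 13).
  i = 4 (α = 12): (12−1)(12−6)(12−7)(12−3) = 11·6·5·9 = 2970 ≡ 6, so v_4 = 6^{−1} = 11 (mod 13).
  i = 5 (α = 3): (3−1)(3−6)(3−7)(3−12) = 2·(−3)·(−4)·(−9) = −216 ≡ 5, so v_5 = 5^{−1} = 8 (mod 13).
  v = [4, 12, 4, 11, 8].
Step 2: syndromes of r = [7, 9, 8, 3, 12] (all sums mod 13).
  S_0 = Σ v_i r_i = 4·7 + 12·9 + 4·8 + 11·3 + 8·12 = 297 ≡ 11.
  S_1 = Σ v_i α_i r_i = 4·1·7 + 12·6·9 + 4·7·8 + 11·12·3 + 8·3·12 = 1584 ≡ 11.
  α_i^2 mod 13 = [1, 10, 10, 1, 9].
  S_2 = Σ v_i α_i^2 r_i = 4·1·7 + 12·10·9 + 4·10·8 + 11·1·3 + 8·9·12 = 2325 ≡ 11.
  S = (11, 11, 11) ≠ 0, so r is not a codeword (an error is present).
Step 3: locate the error. For a single error e at position i, S_ℓ = v_i·e·α_i^ℓ, so α_err = S_1/S_0.
  S_0^{−1} = 11^{−1} = 6 (mod 13), so α_err = 11·6 = 66 ≡ 1 = α_1. Error position i = 1.
  Consistency check: S_2/S_1 = 11·6 = 66 ≡ 1 = α_err ✓ (single-error assumption holds).
Step 4: error magnitude e = S_0/v_1 = S_0·∏_{j≠1}(α_1 − α_j) = 11·10 = 110 ≡ 6 (mod 13).
Step 5: correct position 1: c_1 = r_1 − e = 7 − 6 ≡ 1 (mod 13). Hence c = [1, 9, 8, 3, 12].
  Check: interpolating c through the α_i gives m(x) = 2 + 12·x (degree < 2) with m(α_i) = c_i for every i, so c is indeed a codeword.


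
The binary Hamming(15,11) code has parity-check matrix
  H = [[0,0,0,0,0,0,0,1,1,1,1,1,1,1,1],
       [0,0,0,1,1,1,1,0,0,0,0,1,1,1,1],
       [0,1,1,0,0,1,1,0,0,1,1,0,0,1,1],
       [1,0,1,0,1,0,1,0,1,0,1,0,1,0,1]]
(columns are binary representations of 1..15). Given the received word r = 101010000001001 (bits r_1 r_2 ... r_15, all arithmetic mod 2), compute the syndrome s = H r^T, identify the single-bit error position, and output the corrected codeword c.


s = (0, 1, 0, 0)^T, error position = 4, corrected codeword c = 101110000001001

Compute s = H r^T mod 2 one row at a time:
  s_1 = 0 + 0 + 0 + 0 + 1 + 0 + 0 + 1 = 2 ≡ 0 (mod 2).
  s_2 = 0 + 1 + 0 + 0 + 1 + 0 + 0 + 1 = 3 ≡ 1 (mod 2).
  s_3 = 0 + 1 + 0 + 0 + 0 + 0 + 0 + 1 = 2 ≡ 0 (mod 2).
  s_4 = 1 + 1 + 1 + 0 + 0 + 0 + 0 + 1 = 4 ≡ 0 (mod 2).
s = (0, 1, 0, 0)^T — this equals column 4 of H (binary 0100), so error is at position 4.
Correct: flip bit 4 of r = 101010000001001 to get c = 101110000001001.


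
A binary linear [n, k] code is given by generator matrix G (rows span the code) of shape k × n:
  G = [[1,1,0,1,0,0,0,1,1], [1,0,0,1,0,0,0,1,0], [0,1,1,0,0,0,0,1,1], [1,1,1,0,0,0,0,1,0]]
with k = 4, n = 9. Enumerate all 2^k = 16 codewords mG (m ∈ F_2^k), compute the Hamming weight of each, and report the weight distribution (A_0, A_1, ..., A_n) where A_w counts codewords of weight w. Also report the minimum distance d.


Weight distribution: A_0 = 1, A_2 = 4, A_3 = 6, A_4 = 3, A_5 = 2. Minimum distance d = 2.

Enumerate all 2^4 = 16 messages m ∈ F_2^4.
For each, compute codeword c = mG in F_2^9, then tally its weight.
  m = 0000 → c = 000000000, weight = 0.
  m = 1000 → c = 110100011, weight = 5.
  m = 0100 → c = 100100010, weight = 3.
  m = 1100 → c = 010000001, weight = 2.
  m = 0010 → c = 011000011, weight = 4.
  m = 1010 → c = 101100000, weight = 3.
  m = 0110 → c = 111100001, weight = 5.
  m = 1110 → c = 001000010, weight = 2.
  m = 0001 → c = 111000010, weight = 4.
  m = 1001 → c = 001100001, weight = 3.
  m = 0101 → c = 011100000, weight = 3.
  m = 1101 → c = 101000011, weight = 4.
  m = 0011 → c = 100000001, weight = 2.
  m = 1011 → c = 010100010, weight = 3.
  m = 0111 → c = 000100011, weight = 3.
  m = 1111 → c = 110000000, weight = 2.
Tally weights:
  weight 0: 1 codewords.
  weight 2: 4 codewords.
  weight 3: 6 codewords.
  weight 4: 3 codewords.
  weight 5: 2 codewords.
Minimum distance d = smallest w > 0 with A_w > 0 = 2.
Sanity: Σ A_w = 16 = 2^4 = 16 ✓.


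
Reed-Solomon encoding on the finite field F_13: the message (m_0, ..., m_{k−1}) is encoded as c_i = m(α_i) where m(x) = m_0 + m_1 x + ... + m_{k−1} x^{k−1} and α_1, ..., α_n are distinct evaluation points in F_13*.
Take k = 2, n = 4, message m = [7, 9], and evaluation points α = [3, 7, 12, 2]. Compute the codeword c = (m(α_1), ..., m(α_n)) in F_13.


c = [8, 5, 11, 12]

Message polynomial: m(x) = 7 + 9·x (mod 13).
For each evaluation point α_i, compute m(α_i) mod 13:
  α_1 = 3: Horner steps 9 → 8, so m(3) = 8.
  α_2 = 7: Horner steps 9 → 5, so m(7) = 5.
  α_3 = 12: Horner steps 9 → 11, so m(12) = 11.
  α_4 = 2: Horner steps 9 → 12, so m(2) = 12.
Codeword c = [8, 5, 11, 12] ∈ F_13^4.


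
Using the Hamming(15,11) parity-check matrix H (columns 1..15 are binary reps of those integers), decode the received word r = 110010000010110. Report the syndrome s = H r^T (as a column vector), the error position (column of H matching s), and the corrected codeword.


s = (1, 1, 1, 0)^T, error position = 14, corrected codeword c = 110010000010100

Compute s = H r^T mod 2 one row at a time:
  s_1 = 0 + 0 + 0 + 1 + 0 + 1 + 1 + 0 = 3 ≡ 1 (mod 2).
  s_2 = 0 + 1 + 0 + 0 + 0 + 1 + 1 + 0 = 3 ≡ 1 (mod 2).
  s_3 = 1 + 0 + 0 + 0 + 0 + 1 + 1 + 0 = 3 ≡ 1 (mod 2).
  s_4 = 1 + 0 + 1 + 0 + 0 + 1 + 1 + 0 = 4 ≡ 0 (mod 2).
s = (1, 1, 1, 0)^T — this equals column 14 of H (binary 1110), so error is at position 14.
Correct: flip bit 14 of r = 110010000010110 to get c = 110010000010100.


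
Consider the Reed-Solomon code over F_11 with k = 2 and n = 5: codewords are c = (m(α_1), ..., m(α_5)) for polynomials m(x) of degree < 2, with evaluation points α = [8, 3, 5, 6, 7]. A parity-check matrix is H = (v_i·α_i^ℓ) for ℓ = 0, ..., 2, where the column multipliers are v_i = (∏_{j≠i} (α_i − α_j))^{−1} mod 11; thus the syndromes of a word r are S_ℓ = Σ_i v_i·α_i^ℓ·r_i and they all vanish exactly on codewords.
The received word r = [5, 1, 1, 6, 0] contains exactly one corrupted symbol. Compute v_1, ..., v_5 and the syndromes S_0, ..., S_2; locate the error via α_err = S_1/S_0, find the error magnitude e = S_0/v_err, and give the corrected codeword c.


S = (1, 3, 9), error at position 2, error magnitude e = 10, c = [5, 2, 1, 6, 0].

Step 1: column multipliers v_i = (∏_{j≠i}(α_i − α_j))^{−1} mod 11.
  i = 1 (α = 8): (8−3)(8−5)(8−6)(8−7) = 5·3·2·1 = 30 ≡ 8, so v_1 = 8^{−1} = 7 (mod 11).
  i = 2 (α = 3): (3−8)(3−5)(3−6)(3−7) = (−5)·(−2)·(−3)·(−4) = 120 ≡ 10, so v_2 = 10^{−1} = 10 (mod 11).
  i = 3 (α = 5): (5−8)(5−3)(5−6)(5−7) = (−3)·2·(−1)·(−2) = −12 ≡ 10, so v_3 = 10^{−1} = 10 (mod 11).
  i = 4 (α = 6): (6−8)(6−3)(6−5)(6−7) = (−2)·3·1·(−1) = 6 ≡ 6, so v_4 = 6^{−1} = 2 (mod 11).
  i = 5 (α = 7): (7−8)(7−3)(7−5)(7−6) = (−1)·4·2·1 = −8 ≡ 3, so v_5 = 3^{−1} = 4 (mod 11).
  v = [7, 10, 10, 2, 4].
Step 2: syndromes of r = [5, 1, 1, 6, 0] (all sums mod 11).
  S_0 = Σ v_i r_i = 7·5 + 10·1 + 10·1 + 2·6 + 4·0 = 67 ≡ 1.
  S_1 = Σ v_i α_i r_i = 7·8·5 + 10·3·1 + 10·5·1 + 2·6·6 + 4·7·0 = 432 ≡ 3.
  α_i^2 mod 11 = [9, 9, 3, 3, 5].
  S_2 = Σ v_i α_i^2 r_i = 7·9·5 + 10·9·1 + 10·3·1 + 2·3·6 + 4·5·0 = 471 ≡ 9.
  S = (1, 3, 9) ≠ 0, so r is not a codeword (an error is present).
Step 3: locate the error. For a single error e at position i, S_ℓ = v_i·e·α_i^ℓ, so α_err = S_1/S_0.
  S_0^{−1} = 1^{−1} = 1 (mod 11), so α_err = 3·1 = 3 ≡ 3 = α_2. Error position i = 2.
  Consistency check: S_2/S_1 = 9·4 = 36 ≡ 3 = α_err ✓ (single-error assumption holds).
Step 4: error magnitude e = S_0/v_2 = S_0·∏_{j≠2}(α_2 − α_j) = 1·10 = 10 ≡ 10 (mod 11).
Step 5: correct position 2: c_2 = r_2 − e = 1 − 10 ≡ 2 (mod 11). Hence c = [5, 2, 1, 6, 0].
  Check: interpolating c through the α_i gives m(x) = 9 + 5·x (degree < 2) with m(α_i) = c_i for every i, so c is indeed a codeword.


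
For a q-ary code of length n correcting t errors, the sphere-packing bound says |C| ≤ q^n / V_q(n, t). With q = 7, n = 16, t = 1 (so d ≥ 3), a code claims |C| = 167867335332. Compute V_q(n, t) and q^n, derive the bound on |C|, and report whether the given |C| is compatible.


V_q(n, t) = 97, q^n = 33232930569601, Hamming bound = 342607531645, |C| = 167867335332 ≤ bound (satisfied).

Step 1: Compute V_q(n, t) = Σ_{j=0}^1 C(n, j) (q−1)^j.
  j = 0: C(16,0)·(6)^0 = 1·1 = 1.
  j = 1: C(16,1)·(6)^1 = 16·6 = 96.
  V_q(n, t) = 1 + 96 = 97.
Step 2: q^n = 7^16 = 33232930569601.
Step 3: Hamming bound ⌊q^n / V_q(n,t)⌋ = ⌊33232930569601/97⌋ = 342607531645.
Step 4: Compare |C| = 167867335332 to 342607531645: satisfied.
The claimed |C| lies below the Hamming bound.


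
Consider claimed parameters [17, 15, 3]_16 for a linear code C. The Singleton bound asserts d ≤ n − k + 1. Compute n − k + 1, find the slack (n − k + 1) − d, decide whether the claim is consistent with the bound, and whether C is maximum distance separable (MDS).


Singleton RHS = n − k + 1 = 3, slack = 0, bound satisfied, MDS.

Singleton bound: d ≤ n − k + 1.
Here n = 17, k = 15, so n − k + 1 = 3.
Given d = 3, check d ≤ 3: YES.
Slack = (n − k + 1) − d = 0.
The code is MDS (slack = 0).
Description: the claimed parameters are [17, 15, 3]_16; such a code would be MDS (meets Singleton bound).


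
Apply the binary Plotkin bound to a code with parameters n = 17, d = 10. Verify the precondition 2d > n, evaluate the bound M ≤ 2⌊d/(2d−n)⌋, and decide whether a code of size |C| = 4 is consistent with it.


Plotkin bound M ≤ 6; given |C| = 4 ≤ bound (satisfied).

Check applicability: 2d = 20, n = 17.
2d − n = 3 > 0, so Plotkin applies.
Compute d/(2d−n) = 10/3 ≈ 3.3333.
⌊d/(2d−n)⌋ = 3.
Plotkin bound: M ≤ 2·3 = 6.
Given |C| = 4, check: satisfied.
This |C| is below the Plotkin bound.


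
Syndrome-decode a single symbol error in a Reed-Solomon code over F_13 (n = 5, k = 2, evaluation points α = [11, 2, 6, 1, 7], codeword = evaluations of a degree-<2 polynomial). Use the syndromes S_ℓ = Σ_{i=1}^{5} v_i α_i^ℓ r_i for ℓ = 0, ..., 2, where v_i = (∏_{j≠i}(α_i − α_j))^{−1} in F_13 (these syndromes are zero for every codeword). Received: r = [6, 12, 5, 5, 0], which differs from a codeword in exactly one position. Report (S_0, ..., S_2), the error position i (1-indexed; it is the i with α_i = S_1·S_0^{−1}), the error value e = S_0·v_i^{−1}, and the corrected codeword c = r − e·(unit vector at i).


S = (1, 1, 1), error at position 4, error magnitude e = 1, c = [6, 12, 5, 4, 0].

Step 1: column multipliers v_i = (∏_{j≠i}(α_i − α_j))^{−1} mod 13.
  i = 1 (α = 11): (11−2)(11−6)(11−1)(11−7) = 9·5·10·4 = 1800 ≡ 6, so v_1 = 6^{−1} = 11 (mod 13).
  i = 2 (α = 2): (2−11)(2−6)(2−1)(2−7) = (−9)·(−4)·1·(−5) = −180 ≡ 2, so v_2 = 2^{−1} = 7 (mod 13).
  i = 3 (α = 6): (6−11)(6−2)(6−1)(6−7) = (−5)·4·5·(−1) = 100 ≡ 9, so v_3 = 9^{−1} = 3 (mod 13).
  i = 4 (α = 1): (1−11)(1−2)(1−6)(1−7) = (−10)·(−1)·(−5)·(−6) = 300 ≡ 1, so v_4 = 1^{−1} = 1 (mod 13).
  i = 5 (α = 7): (7−11)(7−2)(7−6)(7−1) = (−4)·5·1·6 = −120 ≡ 10, so v_5 = 10^{−1} = 4 (mod 13).
  v = [11, 7, 3, 1, 4].
Step 2: syndromes of r = [6, 12, 5, 5, 0] (all sums mod 13).
  S_0 = Σ v_i r_i = 11·6 + 7·12 + 3·5 + 1·5 + 4·0 = 170 ≡ 1.
  S_1 = Σ v_i α_i r_i = 11·11·6 + 7·2·12 + 3·6·5 + 1·1·5 + 4·7·0 = 989 ≡ 1.
  α_i^2 mod 13 = [4, 4, 10, 1, 10].
  S_2 = Σ v_i α_i^2 r_i = 11·4·6 + 7·4·12 + 3·10·5 + 1·1·5 + 4·10·0 = 755 ≡ 1.
  S = (1, 1, 1) ≠ 0, so r is not a codeword (an error is present).
Step 3: locate the error. For a single error e at position i, S_ℓ = v_i·e·α_i^ℓ, so α_err = S_1/S_0.
  S_0^{−1} = 1^{−1} = 1 (mod 13), so α_err = 1·1 = 1 ≡ 1 = α_4. Error position i = 4.
  Consistency check: S_2/S_1 = 1·1 = 1 ≡ 1 = α_err ✓ (single-error assumption holds).
Step 4: error magnitude e = S_0/v_4 = S_0·∏_{j≠4}(α_4 − α_j) = 1·1 = 1 ≡ 1 (mod 13).
Step 5: correct position 4: c_4 = r_4 − e = 5 − 1 ≡ 4 (mod 13). Hence c = [6, 12, 5, 4, 0].
  Check: interpolating c through the α_i gives m(x) = 9 + 8·x (degree < 2) with m(α_i) = c_i for every i, so c is indeed a codeword.


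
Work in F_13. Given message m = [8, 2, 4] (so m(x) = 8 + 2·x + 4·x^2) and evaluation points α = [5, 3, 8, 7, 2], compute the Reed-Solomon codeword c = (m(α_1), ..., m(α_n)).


c = [1, 11, 7, 10, 2]

Message polynomial: m(x) = 8 + 2·x + 4·x^2 (mod 13).
For each evaluation point α_i, compute m(α_i) mod 13:
  α_1 = 5: Horner steps 4 → 9 → 1, so m(5) = 1.
  α_2 = 3: Horner steps 4 → 1 → 11, so m(3) = 11.
  α_3 = 8: Horner steps 4 → 8 → 7, so m(8) = 7.
  α_4 = 7: Horner steps 4 → 4 → 10, so m(7) = 10.
  α_5 = 2: Horner steps 4 → 10 → 2, so m(2) = 2.
Codeword c = [1, 11, 7, 10, 2] ∈ F_13^5.


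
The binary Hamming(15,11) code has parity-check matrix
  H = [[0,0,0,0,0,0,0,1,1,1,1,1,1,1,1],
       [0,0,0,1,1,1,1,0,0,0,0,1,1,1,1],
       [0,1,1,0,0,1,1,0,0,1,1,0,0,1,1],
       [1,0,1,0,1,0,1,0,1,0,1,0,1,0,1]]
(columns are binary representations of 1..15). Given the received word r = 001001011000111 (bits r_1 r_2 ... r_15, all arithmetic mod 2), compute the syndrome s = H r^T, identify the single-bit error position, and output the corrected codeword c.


s = (1, 0, 0, 0)^T, error position = 8, corrected codeword c = 001001001000111

Compute s = H r^T mod 2 one row at a time:
  s_1 = 1 + 1 + 0 + 0 + 0 + 1 + 1 + 1 = 5 ≡ 1 (mod 2).
  s_2 = 0 + 0 + 1 + 0 + 0 + 1 + 1 + 1 = 4 ≡ 0 (mod 2).
  s_3 = 0 + 1 + 1 + 0 + 0 + 0 + 1 + 1 = 4 ≡ 0 (mod 2).
  s_4 = 0 + 1 + 0 + 0 + 1 + 0 + 1 + 1 = 4 ≡ 0 (mod 2).
s = (1, 0, 0, 0)^T — this equals column 8 of H (binary 1000), so error is at position 8.
Correct: flip bit 8 of r = 001001011000111 to get c = 001001001000111.


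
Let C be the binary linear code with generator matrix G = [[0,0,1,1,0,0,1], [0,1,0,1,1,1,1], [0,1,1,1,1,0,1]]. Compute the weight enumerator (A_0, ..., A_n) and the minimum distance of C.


Weight distribution: A_0 = 1, A_2 = 2, A_3 = 2, A_4 = 1, A_5 = 2. Minimum distance d = 2.

Enumerate all 2^3 = 8 messages m ∈ F_2^3.
For each, compute codeword c = mG in F_2^7, then tally its weight.
  m = 000 → c = 0000000, weight = 0.
  m = 100 → c = 0011001, weight = 3.
  m = 010 → c = 0101111, weight = 5.
  m = 110 → c = 0110110, weight = 4.
  m = 001 → c = 0111101, weight = 5.
  m = 101 → c = 0100100, weight = 2.
  m = 011 → c = 0010010, weight = 2.
  m = 111 → c = 0001011, weight = 3.
Tally weights:
  weight 0: 1 codewords.
  weight 2: 2 codewords.
  weight 3: 2 codewords.
  weight 4: 1 codewords.
  weight 5: 2 codewords.
Minimum distance d = smallest w > 0 with A_w > 0 = 2.
Sanity: Σ A_w = 8 = 2^3 = 8 ✓.


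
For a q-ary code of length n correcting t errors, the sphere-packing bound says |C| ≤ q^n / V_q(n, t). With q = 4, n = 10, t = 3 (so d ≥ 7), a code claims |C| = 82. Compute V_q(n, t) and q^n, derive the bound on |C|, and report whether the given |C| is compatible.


V_q(n, t) = 3676, q^n = 1048576, Hamming bound = 285, |C| = 82 ≤ bound (satisfied).

Step 1: Compute V_q(n, t) = Σ_{j=0}^3 C(n, j) (q−1)^j.
  j = 0: C(10,0)·(3)^0 = 1·1 = 1.
  j = 1: C(10,1)·(3)^1 = 10·3 = 30.
  j = 2: C(10,2)·(3)^2 = 45·9 = 405.
  j = 3: C(10,3)·(3)^3 = 120·27 = 3240.
  V_q(n, t) = 1 + 30 + 405 + 3240 = 3676.
Step 2: q^n = 4^10 = 1048576.
Step 3: Hamming bound ⌊q^n / V_q(n,t)⌋ = ⌊1048576/3676⌋ = 285.
Step 4: Compare |C| = 82 to 285: satisfied.
The claimed |C| lies below the Hamming bound.
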